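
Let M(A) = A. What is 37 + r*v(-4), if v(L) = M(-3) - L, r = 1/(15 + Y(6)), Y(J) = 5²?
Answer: 1481/40 ≈ 37.025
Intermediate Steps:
Y(J) = 25
r = 1/40 (r = 1/(15 + 25) = 1/40 ≈ 0.025000)
v(L) = -3 - L
37 + r*v(-4) = 37 + (-3 - 1*(-4))/40 = 37 + (-3 + 4)/40 = 37 + (1/40)*1 = 37 + 1/40 = 1481/40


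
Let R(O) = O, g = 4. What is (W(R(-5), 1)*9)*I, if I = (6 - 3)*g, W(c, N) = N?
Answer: 108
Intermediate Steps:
I = 12 (I = (6 - 3)*4 = 3*4 = 12)
(W(R(-5), 1)*9)*I = (1*9)*12 = 9*12 = 108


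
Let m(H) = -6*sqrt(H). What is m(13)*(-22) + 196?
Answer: 196 + 132*sqrt(13) ≈ 671.93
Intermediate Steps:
m(13)*(-22) + 196 = -6*sqrt(13)*(-22) + 196 = 132*sqrt(13) + 196 = 196 + 132*sqrt(13)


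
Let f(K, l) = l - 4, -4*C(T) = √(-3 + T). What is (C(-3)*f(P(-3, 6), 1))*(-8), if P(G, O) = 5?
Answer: -6*I*√6 ≈ -14.697*I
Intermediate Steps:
C(T) = -√(-3 + T)/4
f(K, l) = -4 + l
(C(-3)*f(P(-3, 6), 1))*(-8) = ((-√(-3 - 3)/4)*(-4 + 1))*(-8) = (-I*√6/4*(-3))*(-8) = (3*I*√6/4)*(-8) = -6*I*√6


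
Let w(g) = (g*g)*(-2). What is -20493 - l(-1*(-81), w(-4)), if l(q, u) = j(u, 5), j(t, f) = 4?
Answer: -20497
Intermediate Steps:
w(g) = -2*g² (w(g) = g²*(-2) = -2*g²)
l(q, u) = 4
-20493 - l(-1*(-81), w(-4)) = -20493 - 1*4 = -20493 - 4 = -20497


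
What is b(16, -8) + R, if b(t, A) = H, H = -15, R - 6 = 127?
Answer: 118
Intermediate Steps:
R = 133 (R = 6 + 127 = 133)
b(t, A) = -15
b(16, -8) + R = -15 + 133 = 118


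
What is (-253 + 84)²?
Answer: 28561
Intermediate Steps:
(-253 + 84)² = (-169)² = 28561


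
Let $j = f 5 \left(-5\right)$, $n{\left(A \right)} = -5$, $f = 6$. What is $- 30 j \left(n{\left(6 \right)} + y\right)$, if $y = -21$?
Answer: $-117000$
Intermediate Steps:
$j = -150$ ($j = 6 \cdot 5 \left(-5\right) = 30 \left(-5\right) = -150$)
$- 30 j \left(n{\left(6 \right)} + y\right) = \left(-30\right) \left(-150\right) \left(-5 - 21\right) = 4500 \left(-26\right) = -117000$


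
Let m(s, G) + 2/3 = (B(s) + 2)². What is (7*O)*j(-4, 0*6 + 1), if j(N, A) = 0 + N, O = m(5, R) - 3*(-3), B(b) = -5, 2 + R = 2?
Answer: -1456/3 ≈ -485.33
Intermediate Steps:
R = 0 (R = -2 + 2 = 0)
m(s, G) = 25/3 (m(s, G) = -⅔ + (-5 + 2)² = -⅔ + (-3)² = -⅔ + 9 = 25/3)
O = 52/3 (O = 25/3 - 3*(-3) = 25/3 + 9 = 52/3 ≈ 17.333)
j(N, A) = N
(7*O)*j(-4, 0*6 + 1) = (7*(52/3))*(-4) = (364/3)*(-4) = -1456/3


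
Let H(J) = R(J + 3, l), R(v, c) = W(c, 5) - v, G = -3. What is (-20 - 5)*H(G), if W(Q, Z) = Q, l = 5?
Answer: -125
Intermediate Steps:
R(v, c) = c - v
H(J) = 2 - J (H(J) = 5 - (J + 3) = 5 - (3 + J) = 5 + (-3 - J) = 2 - J)
(-20 - 5)*H(G) = (-20 - 5)*(2 - 1*(-3)) = -25*(2 + 3) = -25*5 = -125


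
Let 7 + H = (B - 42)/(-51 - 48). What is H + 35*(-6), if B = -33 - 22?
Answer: -21386/99 ≈ -216.02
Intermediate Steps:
B = -55
H = -596/99 (H = -7 + (-55 - 42)/(-51 - 48) = -7 - 97/(-99) = -7 - 97*(-1/99) = -7 + 97/99 = -596/99 ≈ -6.0202)
H + 35*(-6) = -596/99 + 35*(-6) = -596/99 - 210 = -21386/99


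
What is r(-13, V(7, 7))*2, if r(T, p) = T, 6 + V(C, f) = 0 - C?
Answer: -26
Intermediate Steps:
V(C, f) = -6 - C (V(C, f) = -6 + (0 - C) = -6 - C)
r(-13, V(7, 7))*2 = -13*2 = -26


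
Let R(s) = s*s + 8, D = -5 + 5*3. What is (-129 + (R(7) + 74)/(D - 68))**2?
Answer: 57957769/3364 ≈ 17229.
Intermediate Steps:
D = 10 (D = -5 + 15 = 10)
R(s) = 8 + s**2 (R(s) = s**2 + 8 = 8 + s**2)
(-129 + (R(7) + 74)/(D - 68))**2 = (-129 + ((8 + 7**2) + 74)/(10 - 68))**2 = (-129 + ((8 + 49) + 74)/(-58))**2 = (-129 + (57 + 74)*(-1/58))**2 = (-129 + 131*(-1/58))**2 = (-129 - 131/58)**2 = (-7613/58)**2 = 57957769/3364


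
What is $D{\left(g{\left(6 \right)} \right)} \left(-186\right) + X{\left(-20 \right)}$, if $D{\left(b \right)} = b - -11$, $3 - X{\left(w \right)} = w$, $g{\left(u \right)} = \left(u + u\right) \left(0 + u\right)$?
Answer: $-15415$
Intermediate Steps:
$g{\left(u \right)} = 2 u^{2}$ ($g{\left(u \right)} = 2 u u = 2 u^{2}$)
$X{\left(w \right)} = 3 - w$
$D{\left(b \right)} = 11 + b$ ($D{\left(b \right)} = b + 11 = 11 + b$)
$D{\left(g{\left(6 \right)} \right)} \left(-186\right) + X{\left(-20 \right)} = \left(11 + 2 \cdot 6^{2}\right) \left(-186\right) + \left(3 - -20\right) = \left(11 + 2 \cdot 36\right) \left(-186\right) + \left(3 + 20\right) = \left(11 + 72\right) \left(-186\right) + 23 = 83 \left(-186\right) + 23 = -15438 + 23 = -15415$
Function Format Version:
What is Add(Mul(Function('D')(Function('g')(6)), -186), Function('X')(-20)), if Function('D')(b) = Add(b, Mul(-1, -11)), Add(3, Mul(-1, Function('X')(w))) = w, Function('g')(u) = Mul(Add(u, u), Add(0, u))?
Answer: -15415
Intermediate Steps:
Function('g')(u) = Mul(2, Pow(u, 2)) (Function('g')(u) = Mul(Mul(2, u), u) = Mul(2, Pow(u, 2)))
Function('X')(w) = Add(3, Mul(-1, w))
Function('D')(b) = Add(11, b) (Function('D')(b) = Add(b, 11) = Add(11, b))
Add(Mul(Function('D')(Function('g')(6)), -186), Function('X')(-20)) = Add(Mul(Add(11, Mul(2, Pow(6, 2))), -186), Add(3, Mul(-1, -20))) = Add(Mul(Add(11, Mul(2, 36)), -186), Add(3, 20)) = Add(Mul(Add(11, 72), -186), 23) = Add(Mul(83, -186), 23) = Add(-15438, 23) = -15415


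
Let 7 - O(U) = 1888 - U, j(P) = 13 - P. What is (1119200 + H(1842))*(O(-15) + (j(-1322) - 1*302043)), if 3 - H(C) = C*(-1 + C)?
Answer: 687491777076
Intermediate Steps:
H(C) = 3 - C*(-1 + C)
O(U) = -1881 + U (O(U) = 7 - (1888 - U) = 7 + (-1888 + U) = -1881 + U)
(1119200 + H(1842))*(O(-15) + (j(-1322) - 1*302043)) = (1119200 + (3 + 1842 - 1*1842**2))*((-1881 - 15) + ((13 - 1*(-1322)) - 1*302043)) = (1119200 + (3 + 1842 - 1*3392964))*(-1896 + ((13 + 1322) - 302043)) = (1119200 + (3 + 1842 - 3392964))*(-1896 + (1335 - 302043)) = (1119200 - 3391119)*(-1896 - 300708) = -2271919*(-302604) = 687491777076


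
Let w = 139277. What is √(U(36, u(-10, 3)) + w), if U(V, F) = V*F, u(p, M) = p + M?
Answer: 5*√5561 ≈ 372.86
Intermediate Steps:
u(p, M) = M + p
U(V, F) = F*V
√(U(36, u(-10, 3)) + w) = √((3 - 10)*36 + 139277) = √(-7*36 + 139277) = √(-252 + 139277) = √139025 = 5*√5561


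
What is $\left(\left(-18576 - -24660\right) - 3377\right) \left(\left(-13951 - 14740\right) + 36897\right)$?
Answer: $22213642$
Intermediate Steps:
$\left(\left(-18576 - -24660\right) - 3377\right) \left(\left(-13951 - 14740\right) + 36897\right) = \left(\left(-18576 + 24660\right) - 3377\right) \left(\left(-13951 - 14740\right) + 36897\right) = \left(6084 - 3377\right) \left(-28691 + 36897\right) = 2707 \cdot 8206 = 22213642$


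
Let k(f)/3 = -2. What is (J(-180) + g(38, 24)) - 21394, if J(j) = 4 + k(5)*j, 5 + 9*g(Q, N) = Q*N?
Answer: -181883/9 ≈ -20209.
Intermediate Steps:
g(Q, N) = -5/9 + N*Q/9 (g(Q, N) = -5/9 + (Q*N)/9 = -5/9 + (N*Q)/9 = -5/9 + N*Q/9)
k(f) = -6 (k(f) = 3*(-2) = -6)
J(j) = 4 - 6*j
(J(-180) + g(38, 24)) - 21394 = ((4 - 6*(-180)) + (-5/9 + (1/9)*24*38)) - 21394 = ((4 + 1080) + (-5/9 + 304/3)) - 21394 = (1084 + 907/9) - 21394 = 10663/9 - 21394 = -181883/9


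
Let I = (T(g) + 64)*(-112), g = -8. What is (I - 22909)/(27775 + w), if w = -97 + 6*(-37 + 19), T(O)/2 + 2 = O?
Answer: -9279/9190 ≈ -1.0097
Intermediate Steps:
T(O) = -4 + 2*O
w = -205 (w = -97 + 6*(-18) = -97 - 108 = -205)
I = -4928 (I = ((-4 + 2*(-8)) + 64)*(-112) = ((-4 - 16) + 64)*(-112) = (-20 + 64)*(-112) = 44*(-112) = -4928)
(I - 22909)/(27775 + w) = (-4928 - 22909)/(27775 - 205) = -27837/27570 = -27837*1/27570 = -9279/9190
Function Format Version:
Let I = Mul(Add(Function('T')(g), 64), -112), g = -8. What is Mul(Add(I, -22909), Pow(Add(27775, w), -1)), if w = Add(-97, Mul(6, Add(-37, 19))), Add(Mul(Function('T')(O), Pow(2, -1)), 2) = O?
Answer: Rational(-9279, 9190) ≈ -1.0097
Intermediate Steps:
Function('T')(O) = Add(-4, Mul(2, O))
w = -205 (w = Add(-97, Mul(6, -18)) = Add(-97, -108) = -205)
I = -4928 (I = Mul(Add(Add(-4, Mul(2, -8)), 64), -112) = Mul(Add(Add(-4, -16), 64), -112) = Mul(Add(-20, 64), -112) = Mul(44, -112) = -4928)
Mul(Add(I, -22909), Pow(Add(27775, w), -1)) = Mul(Add(-4928, -22909), Pow(Add(27775, -205), -1)) = Mul(-27837, Pow(27570, -1)) = Mul(-27837, Rational(1, 27570)) = Rational(-9279, 9190)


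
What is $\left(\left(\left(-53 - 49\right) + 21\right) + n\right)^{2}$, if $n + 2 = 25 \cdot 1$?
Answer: $3364$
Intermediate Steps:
$n = 23$ ($n = -2 + 25 \cdot 1 = -2 + 25 = 23$)
$\left(\left(\left(-53 - 49\right) + 21\right) + n\right)^{2} = \left(\left(\left(-53 - 49\right) + 21\right) + 23\right)^{2} = \left(\left(-102 + 21\right) + 23\right)^{2} = \left(-81 + 23\right)^{2} = \left(-58\right)^{2} = 3364$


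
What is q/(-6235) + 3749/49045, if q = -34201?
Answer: 340152612/61159115 ≈ 5.5618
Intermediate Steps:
q/(-6235) + 3749/49045 = -34201/(-6235) + 3749/49045 = -34201*(-1/6235) + 3749*(1/49045) = 34201/6235 + 3749/49045 = 340152612/61159115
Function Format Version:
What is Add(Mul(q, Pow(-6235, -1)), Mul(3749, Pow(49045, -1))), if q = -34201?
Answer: Rational(340152612, 61159115) ≈ 5.5618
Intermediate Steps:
Add(Mul(q, Pow(-6235, -1)), Mul(3749, Pow(49045, -1))) = Add(Mul(-34201, Pow(-6235, -1)), Mul(3749, Pow(49045, -1))) = Add(Mul(-34201, Rational(-1, 6235)), Mul(3749, Rational(1, 49045))) = Add(Rational(34201, 6235), Rational(3749, 49045)) = Rational(340152612, 61159115)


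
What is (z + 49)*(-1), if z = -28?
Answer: -21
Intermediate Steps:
(z + 49)*(-1) = (-28 + 49)*(-1) = 21*(-1) = -21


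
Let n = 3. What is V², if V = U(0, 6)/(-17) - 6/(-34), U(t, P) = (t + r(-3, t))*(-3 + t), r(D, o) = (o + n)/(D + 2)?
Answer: 36/289 ≈ 0.12457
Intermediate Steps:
r(D, o) = (3 + o)/(2 + D) (r(D, o) = (o + 3)/(D + 2) = (3 + o)/(2 + D))
U(t, P) = 9 - 3*t (U(t, P) = (t + (3 + t)/(2 - 3))*(-3 + t) = (t + (3 + t)/(-1))*(-3 + t) = (t - (3 + t))*(-3 + t) = (t + (-3 - t))*(-3 + t) = -3*(-3 + t) = 9 - 3*t)
V = -6/17 (V = (9 - 3*0)/(-17) - 6/(-34) = (9 + 0)*(-1/17) - 6*(-1/34) = 9*(-1/17) + 3/17 = -9/17 + 3/17 = -6/17 ≈ -0.35294)
V² = (-6/17)² = 36/289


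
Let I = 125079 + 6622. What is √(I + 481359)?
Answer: 2*√153265 ≈ 782.98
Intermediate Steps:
I = 131701
√(I + 481359) = √(131701 + 481359) = √613060 = 2*√153265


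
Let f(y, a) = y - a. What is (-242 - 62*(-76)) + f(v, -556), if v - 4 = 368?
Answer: 5398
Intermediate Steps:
v = 372 (v = 4 + 368 = 372)
(-242 - 62*(-76)) + f(v, -556) = (-242 - 62*(-76)) + (372 - 1*(-556)) = (-242 + 4712) + (372 + 556) = 4470 + 928 = 5398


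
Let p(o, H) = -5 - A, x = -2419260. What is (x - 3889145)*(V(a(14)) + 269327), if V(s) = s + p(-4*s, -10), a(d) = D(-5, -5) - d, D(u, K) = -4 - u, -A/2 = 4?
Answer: -1698960709385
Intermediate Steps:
A = -8 (A = -2*4 = -8)
p(o, H) = 3 (p(o, H) = -5 - 1*(-8) = -5 + 8 = 3)
a(d) = 1 - d (a(d) = (-4 - 1*(-5)) - d = (-4 + 5) - d = 1 - d)
V(s) = 3 + s (V(s) = s + 3 = 3 + s)
(x - 3889145)*(V(a(14)) + 269327) = (-2419260 - 3889145)*((3 + (1 - 1*14)) + 269327) = -6308405*((3 + (1 - 14)) + 269327) = -6308405*((3 - 13) + 269327) = -6308405*(-10 + 269327) = -6308405*269317 = -1698960709385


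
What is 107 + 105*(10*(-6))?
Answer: -6193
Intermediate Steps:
107 + 105*(10*(-6)) = 107 + 105*(-60) = 107 - 6300 = -6193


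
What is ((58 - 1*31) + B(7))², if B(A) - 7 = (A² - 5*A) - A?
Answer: 1681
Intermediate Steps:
B(A) = 7 + A² - 6*A (B(A) = 7 + ((A² - 5*A) - A) = 7 + (A² - 6*A) = 7 + A² - 6*A)
((58 - 1*31) + B(7))² = ((58 - 1*31) + (7 + 7² - 6*7))² = ((58 - 31) + (7 + 49 - 42))² = (27 + 14)² = 41² = 1681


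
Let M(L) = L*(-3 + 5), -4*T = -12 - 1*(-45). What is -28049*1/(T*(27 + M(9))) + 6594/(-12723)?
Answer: 472559206/6297885 ≈ 75.035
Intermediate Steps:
T = -33/4 (T = -(-12 - 1*(-45))/4 = -(-12 + 45)/4 = -¼*33 = -33/4 ≈ -8.2500)
M(L) = 2*L (M(L) = L*2 = 2*L)
-28049*1/(T*(27 + M(9))) + 6594/(-12723) = -28049*(-4/(33*(27 + 2*9))) + 6594/(-12723) = -28049*(-4/(33*(27 + 18))) + 6594*(-1/12723) = -28049/((-33/4*45)) - 2198/4241 = -28049/(-1485/4) - 2198/4241 = -28049*(-4/1485) - 2198/4241 = 112196/1485 - 2198/4241 = 472559206/6297885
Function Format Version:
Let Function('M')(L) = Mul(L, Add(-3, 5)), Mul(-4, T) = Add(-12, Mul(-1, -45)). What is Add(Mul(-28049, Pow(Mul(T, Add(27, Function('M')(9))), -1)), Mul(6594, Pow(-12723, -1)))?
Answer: Rational(472559206, 6297885) ≈ 75.035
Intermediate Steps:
T = Rational(-33, 4) (T = Mul(Rational(-1, 4), Add(-12, Mul(-1, -45))) = Mul(Rational(-1, 4), Add(-12, 45)) = Mul(Rational(-1, 4), 33) = Rational(-33, 4) ≈ -8.2500)
Function('M')(L) = Mul(2, L) (Function('M')(L) = Mul(L, 2) = Mul(2, L))
Add(Mul(-28049, Pow(Mul(T, Add(27, Function('M')(9))), -1)), Mul(6594, Pow(-12723, -1))) = Add(Mul(-28049, Pow(Mul(Rational(-33, 4), Add(27, Mul(2, 9))), -1)), Mul(6594, Pow(-12723, -1))) = Add(Mul(-28049, Pow(Mul(Rational(-33, 4), Add(27, 18)), -1)), Mul(6594, Rational(-1, 12723))) = Add(Mul(-28049, Pow(Mul(Rational(-33, 4), 45), -1)), Rational(-2198, 4241)) = Add(Mul(-28049, Pow(Rational(-1485, 4), -1)), Rational(-2198, 4241)) = Add(Mul(-28049, Rational(-4, 1485)), Rational(-2198, 4241)) = Add(Rational(112196, 1485), Rational(-2198, 4241)) = Rational(472559206, 6297885)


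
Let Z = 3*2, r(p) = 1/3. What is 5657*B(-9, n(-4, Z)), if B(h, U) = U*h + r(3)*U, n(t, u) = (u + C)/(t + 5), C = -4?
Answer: -294164/3 ≈ -98055.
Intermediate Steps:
r(p) = ⅓
Z = 6
n(t, u) = (-4 + u)/(5 + t) (n(t, u) = (u - 4)/(t + 5) = (-4 + u)/(5 + t))
B(h, U) = U/3 + U*h (B(h, U) = U*h + U/3 = U/3 + U*h)
5657*B(-9, n(-4, Z)) = 5657*(((-4 + 6)/(5 - 4))*(⅓ - 9)) = 5657*((2/1)*(-26/3)) = 5657*((1*2)*(-26/3)) = 5657*(2*(-26/3)) = 5657*(-52/3) = -294164/3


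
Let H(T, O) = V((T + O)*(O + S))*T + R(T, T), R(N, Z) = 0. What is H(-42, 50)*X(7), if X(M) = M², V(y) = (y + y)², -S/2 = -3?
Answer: -1652195328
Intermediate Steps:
S = 6 (S = -2*(-3) = 6)
V(y) = 4*y² (V(y) = (2*y)² = 4*y²)
H(T, O) = 4*T*(6 + O)²*(O + T)² (H(T, O) = (4*((T + O)*(O + 6))²)*T + 0 = (4*((O + T)*(6 + O))²)*T + 0 = (4*((6 + O)*(O + T))²)*T + 0 = (4*((6 + O)²*(O + T)²))*T + 0 = (4*(6 + O)²*(O + T)²)*T + 0 = 4*T*(6 + O)²*(O + T)² + 0 = 4*T*(6 + O)²*(O + T)²)
H(-42, 50)*X(7) = (4*(-42)*(50² + 6*50 + 6*(-42) + 50*(-42))²)*7² = (4*(-42)*(2500 + 300 - 252 - 2100)²)*49 = (4*(-42)*448²)*49 = (4*(-42)*200704)*49 = -33718272*49 = -1652195328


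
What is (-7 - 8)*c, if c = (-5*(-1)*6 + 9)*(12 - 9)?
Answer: -1755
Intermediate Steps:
c = 117 (c = (5*6 + 9)*3 = (30 + 9)*3 = 39*3 = 117)
(-7 - 8)*c = (-7 - 8)*117 = -15*117 = -1755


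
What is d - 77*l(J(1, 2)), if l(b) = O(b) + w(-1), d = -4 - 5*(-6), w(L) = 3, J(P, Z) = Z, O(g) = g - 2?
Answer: -205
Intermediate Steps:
O(g) = -2 + g
d = 26 (d = -4 + 30 = 26)
l(b) = 1 + b (l(b) = (-2 + b) + 3 = 1 + b)
d - 77*l(J(1, 2)) = 26 - 77*(1 + 2) = 26 - 77*3 = 26 - 231 = -205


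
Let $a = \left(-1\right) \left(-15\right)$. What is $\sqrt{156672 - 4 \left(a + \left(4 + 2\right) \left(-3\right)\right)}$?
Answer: $2 \sqrt{39171} \approx 395.83$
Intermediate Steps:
$a = 15$
$\sqrt{156672 - 4 \left(a + \left(4 + 2\right) \left(-3\right)\right)} = \sqrt{156672 - 4 \left(15 + \left(4 + 2\right) \left(-3\right)\right)} = \sqrt{156672 - 4 \left(15 + 6 \left(-3\right)\right)} = \sqrt{156672 - 4 \left(15 - 18\right)} = \sqrt{156672 - -12} = \sqrt{156672 + 12} = \sqrt{156684} = 2 \sqrt{39171}$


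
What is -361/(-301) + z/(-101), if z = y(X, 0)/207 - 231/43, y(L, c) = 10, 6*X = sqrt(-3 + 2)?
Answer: 7879136/6293007 ≈ 1.2520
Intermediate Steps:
X = I/6 (X = sqrt(-3 + 2)/6 = sqrt(-1)/6 = I/6 ≈ 0.16667*I)
z = -47387/8901 (z = 10/207 - 231/43 = -47387/8901 ≈ -5.3238)
-361/(-301) + z/(-101) = -361/(-301) - 47387/8901/(-101) = -361*(-1/301) - 47387/8901*(-1/101) = 361/301 + 47387/899001 = 7879136/6293007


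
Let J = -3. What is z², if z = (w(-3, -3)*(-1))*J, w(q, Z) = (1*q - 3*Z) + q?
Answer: 81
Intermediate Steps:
w(q, Z) = -3*Z + 2*q (w(q, Z) = (q - 3*Z) + q = -3*Z + 2*q)
z = 9 (z = ((-3*(-3) + 2*(-3))*(-1))*(-3) = ((9 - 6)*(-1))*(-3) = (3*(-1))*(-3) = -3*(-3) = 9)
z² = 9² = 81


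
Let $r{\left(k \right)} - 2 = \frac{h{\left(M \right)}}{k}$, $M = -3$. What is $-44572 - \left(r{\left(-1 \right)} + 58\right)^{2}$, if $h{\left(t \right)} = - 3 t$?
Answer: $-47173$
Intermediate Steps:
$r{\left(k \right)} = 2 + \frac{9}{k}$ ($r{\left(k \right)} = 2 + \frac{\left(-3\right) \left(-3\right)}{k} = 2 + \frac{9}{k}$)
$-44572 - \left(r{\left(-1 \right)} + 58\right)^{2} = -44572 - \left(\left(2 + \frac{9}{-1}\right) + 58\right)^{2} = -44572 - \left(\left(2 + 9 \left(-1\right)\right) + 58\right)^{2} = -44572 - \left(\left(2 - 9\right) + 58\right)^{2} = -44572 - \left(-7 + 58\right)^{2} = -44572 - 51^{2} = -44572 - 2601 = -47173$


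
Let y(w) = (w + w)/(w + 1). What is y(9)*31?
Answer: 279/5 ≈ 55.800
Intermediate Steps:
y(w) = 2*w/(1 + w) (y(w) = (2*w)/(1 + w) = 2*w/(1 + w))
y(9)*31 = (2*9/(1 + 9))*31 = (2*9/10)*31 = (2*9*(⅒))*31 = (9/5)*31 = 279/5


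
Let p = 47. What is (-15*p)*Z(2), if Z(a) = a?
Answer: -1410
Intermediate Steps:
(-15*p)*Z(2) = -15*47*2 = -705*2 = -1410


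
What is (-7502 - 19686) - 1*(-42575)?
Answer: 15387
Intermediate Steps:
(-7502 - 19686) - 1*(-42575) = -27188 + 42575 = 15387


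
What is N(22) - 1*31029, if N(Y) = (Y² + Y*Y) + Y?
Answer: -30039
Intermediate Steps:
N(Y) = Y + 2*Y² (N(Y) = (Y² + Y²) + Y = 2*Y² + Y = Y + 2*Y²)
N(22) - 1*31029 = 22*(1 + 2*22) - 1*31029 = 22*(1 + 44) - 31029 = 22*45 - 31029 = 990 - 31029 = -30039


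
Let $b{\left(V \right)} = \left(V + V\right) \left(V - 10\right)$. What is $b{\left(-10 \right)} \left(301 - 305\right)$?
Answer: $-1600$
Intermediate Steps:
$b{\left(V \right)} = 2 V \left(-10 + V\right)$
$b{\left(-10 \right)} \left(301 - 305\right) = 2 \left(-10\right) \left(-10 - 10\right) \left(301 - 305\right) = 2 \left(-10\right) \left(-20\right) \left(-4\right) = 400 \left(-4\right) = -1600$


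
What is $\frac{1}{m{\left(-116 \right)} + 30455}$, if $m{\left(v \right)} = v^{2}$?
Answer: $\frac{1}{43911} \approx 2.2773 \cdot 10^{-5}$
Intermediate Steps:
$\frac{1}{m{\left(-116 \right)} + 30455} = \frac{1}{\left(-116\right)^{2} + 30455} = \frac{1}{13456 + 30455} = \frac{1}{43911}$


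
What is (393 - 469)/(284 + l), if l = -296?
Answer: 19/3 ≈ 6.3333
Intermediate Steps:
(393 - 469)/(284 + l) = (393 - 469)/(284 - 296) = -76/(-12) = -76*(-1/12) = 19/3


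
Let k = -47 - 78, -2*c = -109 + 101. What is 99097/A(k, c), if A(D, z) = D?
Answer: -99097/125 ≈ -792.78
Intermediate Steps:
c = 4 (c = -(-109 + 101)/2 = -1/2*(-8) = 4)
k = -125
99097/A(k, c) = 99097/(-125) = 99097*(-1/125) = -99097/125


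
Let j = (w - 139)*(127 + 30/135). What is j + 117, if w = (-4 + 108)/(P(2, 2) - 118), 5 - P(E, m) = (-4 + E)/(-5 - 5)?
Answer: -15013522/849 ≈ -17684.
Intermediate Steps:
P(E, m) = 23/5 + E/10 (P(E, m) = 5 - (-4 + E)/(-5 - 5) = 5 - (-4 + E)/(-10) = 5 - (-4 + E)*(-1)/10 = 5 - (⅖ - E/10) = 5 + (-⅖ + E/10) = 23/5 + E/10)
w = -260/283 (w = (-4 + 108)/((23/5 + (⅒)*2) - 118) = 104/((23/5 + ⅕) - 118) = 104/(24/5 - 118) = 104/(-566/5) = 104*(-5/566) = -260/283 ≈ -0.91873)
j = -15112855/849 (j = (-260/283 - 139)*(127 + 30/135) = -39597*(127 + 30*(1/135))/283 = -39597*(127 + 2/9)/283 = -39597/283*1145/9 = -15112855/849 ≈ -17801.)
j + 117 = -15112855/849 + 117 = -15013522/849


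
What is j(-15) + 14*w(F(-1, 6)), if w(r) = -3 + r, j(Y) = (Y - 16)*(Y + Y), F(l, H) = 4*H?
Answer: 1224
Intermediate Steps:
j(Y) = 2*Y*(-16 + Y) (j(Y) = (-16 + Y)*(2*Y) = 2*Y*(-16 + Y))
j(-15) + 14*w(F(-1, 6)) = 2*(-15)*(-16 - 15) + 14*(-3 + 4*6) = 2*(-15)*(-31) + 14*(-3 + 24) = 930 + 14*21 = 930 + 294 = 1224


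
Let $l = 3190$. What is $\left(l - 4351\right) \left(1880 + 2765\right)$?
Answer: $-5392845$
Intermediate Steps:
$\left(l - 4351\right) \left(1880 + 2765\right) = \left(3190 - 4351\right) \left(1880 + 2765\right) = \left(-1161\right) 4645 = -5392845$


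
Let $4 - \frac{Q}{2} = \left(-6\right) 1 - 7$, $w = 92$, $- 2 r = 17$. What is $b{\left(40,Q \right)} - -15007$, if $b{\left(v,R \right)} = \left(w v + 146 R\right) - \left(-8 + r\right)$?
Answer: $\frac{47335}{2} \approx 23668.0$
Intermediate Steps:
$r = - \frac{17}{2}$ ($r = \left(- \frac{1}{2}\right) 17 = - \frac{17}{2} \approx -8.5$)
$Q = 34$ ($Q = 8 - 2 \left(\left(-6\right) 1 - 7\right) = 8 - 2 \left(-6 - 7\right) = 8 - -26 = 8 + 26 = 34$)
$b{\left(v,R \right)} = \frac{33}{2} + 92 v + 146 R$ ($b{\left(v,R \right)} = \left(92 v + 146 R\right) + \left(8 - - \frac{17}{2}\right) = \left(92 v + 146 R\right) + \left(8 + \frac{17}{2}\right) = \left(92 v + 146 R\right) + \frac{33}{2} = \frac{33}{2} + 92 v + 146 R$)
$b{\left(40,Q \right)} - -15007 = \left(\frac{33}{2} + 92 \cdot 40 + 146 \cdot 34\right) - -15007 = \left(\frac{33}{2} + 3680 + 4964\right) + 15007 = \frac{17321}{2} + 15007 = \frac{47335}{2}$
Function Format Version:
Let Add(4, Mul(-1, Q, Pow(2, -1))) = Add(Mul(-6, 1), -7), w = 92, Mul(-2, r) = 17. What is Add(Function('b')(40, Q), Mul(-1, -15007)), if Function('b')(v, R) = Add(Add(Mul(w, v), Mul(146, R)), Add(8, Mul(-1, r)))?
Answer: Rational(47335, 2) ≈ 23668.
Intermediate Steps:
r = Rational(-17, 2) (r = Mul(Rational(-1, 2), 17) = Rational(-17, 2) ≈ -8.5000)
Q = 34 (Q = Add(8, Mul(-2, Add(Mul(-6, 1), -7))) = Add(8, Mul(-2, Add(-6, -7))) = Add(8, Mul(-2, -13)) = Add(8, 26) = 34)
Function('b')(v, R) = Add(Rational(33, 2), Mul(92, v), Mul(146, R)) (Function('b')(v, R) = Add(Add(Mul(92, v), Mul(146, R)), Add(8, Mul(-1, Rational(-17, 2)))) = Add(Add(Mul(92, v), Mul(146, R)), Add(8, Rational(17, 2))) = Add(Add(Mul(92, v), Mul(146, R)), Rational(33, 2)) = Add(Rational(33, 2), Mul(92, v), Mul(146, R)))
Add(Function('b')(40, Q), Mul(-1, -15007)) = Add(Add(Rational(33, 2), Mul(92, 40), Mul(146, 34)), Mul(-1, -15007)) = Add(Add(Rational(33, 2), 3680, 4964), 15007) = Add(Rational(17321, 2), 15007) = Rational(47335, 2)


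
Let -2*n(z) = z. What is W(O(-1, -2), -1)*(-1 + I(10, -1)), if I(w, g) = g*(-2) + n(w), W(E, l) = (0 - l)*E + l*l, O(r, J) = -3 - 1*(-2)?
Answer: 0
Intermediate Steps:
O(r, J) = -1 (O(r, J) = -3 + 2 = -1)
n(z) = -z/2
W(E, l) = l² - E*l (W(E, l) = (-l)*E + l² = -E*l + l² = l² - E*l)
I(w, g) = -2*g - w/2 (I(w, g) = g*(-2) - w/2 = -2*g - w/2)
W(O(-1, -2), -1)*(-1 + I(10, -1)) = (-(-1 - 1*(-1)))*(-1 + (-2*(-1) - ½*10)) = (-(-1 + 1))*(-1 + (2 - 5)) = (-1*0)*(-1 - 3) = 0*(-4) = 0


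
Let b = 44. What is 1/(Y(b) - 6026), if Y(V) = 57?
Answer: -1/5969 ≈ -0.00016753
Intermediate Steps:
1/(Y(b) - 6026) = 1/(57 - 6026) = 1/(-5969) = -1/5969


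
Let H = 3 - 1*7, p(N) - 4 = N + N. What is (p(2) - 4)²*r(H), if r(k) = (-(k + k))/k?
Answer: -32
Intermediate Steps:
p(N) = 4 + 2*N (p(N) = 4 + (N + N) = 4 + 2*N)
H = -4 (H = 3 - 7 = -4)
r(k) = -2 (r(k) = (-2*k)/k = -2)
(p(2) - 4)²*r(H) = ((4 + 2*2) - 4)²*(-2) = ((4 + 4) - 4)²*(-2) = (8 - 4)²*(-2) = 4²*(-2) = 16*(-2) = -32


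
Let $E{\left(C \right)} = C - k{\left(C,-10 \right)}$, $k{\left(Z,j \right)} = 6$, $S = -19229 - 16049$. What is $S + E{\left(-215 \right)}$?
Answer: $-35499$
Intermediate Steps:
$S = -35278$
$E{\left(C \right)} = -6 + C$ ($E{\left(C \right)} = C - 6 = -6 + C$)
$S + E{\left(-215 \right)} = -35278 - 221 = -35499$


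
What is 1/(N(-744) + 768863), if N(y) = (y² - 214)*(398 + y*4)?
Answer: -1/1425695253 ≈ -7.0141e-10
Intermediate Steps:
N(y) = (-214 + y²)*(398 + 4*y)
1/(N(-744) + 768863) = 1/((-85172 - 856*(-744) + 4*(-744)³ + 398*(-744)²) + 768863) = 1/((-85172 + 636864 + 4*(-411830784) + 398*553536) + 768863) = 1/((-85172 + 636864 - 1647323136 + 220307328) + 768863) = 1/(-1426464116 + 768863) = 1/(-1425695253) = -1/1425695253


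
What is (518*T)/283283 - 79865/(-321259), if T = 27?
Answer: 3873932167/13001030471 ≈ 0.29797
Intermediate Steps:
(518*T)/283283 - 79865/(-321259) = (518*27)/283283 - 79865/(-321259) = 13986*(1/283283) - 79865*(-1/321259) = 1998/40469 + 79865/321259 = 3873932167/13001030471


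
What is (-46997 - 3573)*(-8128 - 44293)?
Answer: 2650929970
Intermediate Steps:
(-46997 - 3573)*(-8128 - 44293) = -50570*(-52421) = 2650929970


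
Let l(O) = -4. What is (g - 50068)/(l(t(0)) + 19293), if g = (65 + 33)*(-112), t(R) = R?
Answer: -61044/19289 ≈ -3.1647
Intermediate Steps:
g = -10976 (g = 98*(-112) = -10976)
(g - 50068)/(l(t(0)) + 19293) = (-10976 - 50068)/(-4 + 19293) = -61044/19289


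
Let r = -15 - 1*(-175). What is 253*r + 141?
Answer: 40621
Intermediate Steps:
r = 160 (r = -15 + 175 = 160)
253*r + 141 = 253*160 + 141 = 40480 + 141 = 40621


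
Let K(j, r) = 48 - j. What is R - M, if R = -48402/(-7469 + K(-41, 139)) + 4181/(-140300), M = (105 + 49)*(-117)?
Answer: 103682496649/5752300 ≈ 18025.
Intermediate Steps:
M = -18018 (M = 154*(-117) = -18018)
R = 37555249/5752300 (R = -48402/(-7469 + (48 - 1*(-41))) + 4181/(-140300) = -48402/(-7469 + (48 + 41)) + 4181*(-1/140300) = -48402/(-7469 + 89) - 4181/140300 = -48402/(-7380) - 4181/140300 = -48402*(-1/7380) - 4181/140300 = 2689/410 - 4181/140300 = 37555249/5752300 ≈ 6.5287)
R - M = 37555249/5752300 - 1*(-18018) = 37555249/5752300 + 18018 = 103682496649/5752300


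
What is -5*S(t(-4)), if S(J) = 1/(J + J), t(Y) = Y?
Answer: 5/8 ≈ 0.62500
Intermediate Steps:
S(J) = 1/(2*J)
-5*S(t(-4)) = -5/(2*(-4)) = -5*(-1)/(2*4) = -5*(-1/8) = 5/8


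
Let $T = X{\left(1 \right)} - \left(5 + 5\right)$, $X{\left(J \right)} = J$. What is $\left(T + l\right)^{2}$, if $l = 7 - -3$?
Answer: $1$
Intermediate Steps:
$l = 10$ ($l = 7 + 3 = 10$)
$T = -9$ ($T = 1 - \left(5 + 5\right) = 1 - 10 = -9$)
$\left(T + l\right)^{2} = \left(-9 + 10\right)^{2} = 1^{2} = 1$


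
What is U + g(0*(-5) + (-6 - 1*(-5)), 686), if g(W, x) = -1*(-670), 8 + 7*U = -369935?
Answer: -52179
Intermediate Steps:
U = -52849 (U = -8/7 + (⅐)*(-369935) = -8/7 - 369935/7 = -52849)
g(W, x) = 670
U + g(0*(-5) + (-6 - 1*(-5)), 686) = -52849 + 670 = -52179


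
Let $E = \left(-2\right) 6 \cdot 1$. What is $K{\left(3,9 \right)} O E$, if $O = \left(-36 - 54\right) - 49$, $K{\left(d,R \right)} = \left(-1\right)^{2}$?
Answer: $1668$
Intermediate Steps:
$K{\left(d,R \right)} = 1$
$O = -139$ ($O = -90 - 49 = -139$)
$E = -12$ ($E = \left(-12\right) 1 = -12$)
$K{\left(3,9 \right)} O E = 1 \left(-139\right) \left(-12\right) = \left(-139\right) \left(-12\right) = 1668$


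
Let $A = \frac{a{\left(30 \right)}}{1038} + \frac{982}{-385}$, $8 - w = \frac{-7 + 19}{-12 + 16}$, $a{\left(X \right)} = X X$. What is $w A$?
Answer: $- \frac{112136}{13321} \approx -8.418$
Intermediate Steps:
$a{\left(X \right)} = X^{2}$
$w = 5$ ($w = 8 - \frac{-7 + 19}{-12 + 16} = 8 - \frac{12}{4} = 8 - 12 \cdot \frac{1}{4} = 8 - 3 = 5$)
$A = - \frac{112136}{66605}$ ($A = \frac{30^{2}}{1038} + \frac{982}{-385} = 900 \cdot \frac{1}{1038} + 982 \left(- \frac{1}{385}\right) = \frac{150}{173} - \frac{982}{385} = - \frac{112136}{66605} \approx -1.6836$)
$w A = 5 \left(- \frac{112136}{66605}\right) = - \frac{112136}{13321}$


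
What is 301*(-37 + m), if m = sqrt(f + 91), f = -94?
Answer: -11137 + 301*I*sqrt(3) ≈ -11137.0 + 521.35*I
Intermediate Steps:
m = I*sqrt(3) (m = sqrt(-94 + 91) = sqrt(-3) = I*sqrt(3) ≈ 1.732*I)
301*(-37 + m) = 301*(-37 + I*sqrt(3)) = -11137 + 301*I*sqrt(3)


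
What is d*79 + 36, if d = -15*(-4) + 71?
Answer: 10385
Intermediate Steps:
d = 131 (d = 60 + 71 = 131)
d*79 + 36 = 131*79 + 36 = 10349 + 36 = 10385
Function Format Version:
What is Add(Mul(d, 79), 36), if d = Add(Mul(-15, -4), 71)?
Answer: 10385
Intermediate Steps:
d = 131 (d = Add(60, 71) = 131)
Add(Mul(d, 79), 36) = Add(Mul(131, 79), 36) = Add(10349, 36) = 10385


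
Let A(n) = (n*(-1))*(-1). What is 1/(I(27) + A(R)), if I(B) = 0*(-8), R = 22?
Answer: 1/22 ≈ 0.045455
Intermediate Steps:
I(B) = 0
A(n) = n (A(n) = -n*(-1) = n)
1/(I(27) + A(R)) = 1/(0 + 22) = 1/22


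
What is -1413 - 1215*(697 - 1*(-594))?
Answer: -1569978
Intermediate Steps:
-1413 - 1215*(697 - 1*(-594)) = -1413 - 1215*(697 + 594) = -1413 - 1215*1291 = -1413 - 1568565 = -1569978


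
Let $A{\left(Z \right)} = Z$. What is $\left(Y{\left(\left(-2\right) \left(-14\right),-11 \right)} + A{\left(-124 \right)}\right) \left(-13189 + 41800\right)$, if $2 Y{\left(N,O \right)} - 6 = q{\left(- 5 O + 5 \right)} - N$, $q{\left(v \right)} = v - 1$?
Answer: $- \frac{6036921}{2} \approx -3.0185 \cdot 10^{6}$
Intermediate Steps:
$q{\left(v \right)} = -1 + v$ ($q{\left(v \right)} = v - 1 = -1 + v$)
$Y{\left(N,O \right)} = 5 - \frac{5 O}{2} - \frac{N}{2}$ ($Y{\left(N,O \right)} = 3 + \frac{\left(-1 - \left(-5 + 5 O\right)\right) - N}{2} = 3 + \frac{\left(4 - 5 O\right) - N}{2} = 3 + \frac{4 - N - 5 O}{2} = 3 - \left(-2 + \frac{N}{2} + \frac{5 O}{2}\right) = 5 - \frac{5 O}{2} - \frac{N}{2}$)
$\left(Y{\left(\left(-2\right) \left(-14\right),-11 \right)} + A{\left(-124 \right)}\right) \left(-13189 + 41800\right) = \left(\left(5 - - \frac{55}{2} - \frac{\left(-2\right) \left(-14\right)}{2}\right) - 124\right) \left(-13189 + 41800\right) = \left(\left(5 + \frac{55}{2} - 14\right) - 124\right) 28611 = \left(\frac{37}{2} - 124\right) 28611 = \left(- \frac{211}{2}\right) 28611 = - \frac{6036921}{2}$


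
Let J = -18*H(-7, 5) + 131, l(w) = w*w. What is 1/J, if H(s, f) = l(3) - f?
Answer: 1/59 ≈ 0.016949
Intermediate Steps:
l(w) = w**2
H(s, f) = 9 - f (H(s, f) = 3**2 - f = 9 - f)
J = 59 (J = -18*(9 - 1*5) + 131 = -18*(9 - 5) + 131 = -18*4 + 131 = -72 + 131 = 59)
1/J = 1/59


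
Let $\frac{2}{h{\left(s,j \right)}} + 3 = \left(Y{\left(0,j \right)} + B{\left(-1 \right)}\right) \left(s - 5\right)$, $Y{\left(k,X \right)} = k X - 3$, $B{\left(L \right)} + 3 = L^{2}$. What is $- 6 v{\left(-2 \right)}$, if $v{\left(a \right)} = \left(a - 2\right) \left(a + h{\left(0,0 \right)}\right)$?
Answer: $- \frac{504}{11} \approx -45.818$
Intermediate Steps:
$B{\left(L \right)} = -3 + L^{2}$
$Y{\left(k,X \right)} = -3 + X k$ ($Y{\left(k,X \right)} = X k - 3 = -3 + X k$)
$h{\left(s,j \right)} = \frac{2}{22 - 5 s}$ ($h{\left(s,j \right)} = \frac{2}{-3 + \left(\left(-3 + j 0\right) - \left(3 - \left(-1\right)^{2}\right)\right) \left(s - 5\right)} = \frac{2}{-3 + \left(\left(-3 + 0\right) + \left(-3 + 1\right)\right) \left(-5 + s\right)} = \frac{2}{-3 + \left(-3 - 2\right) \left(-5 + s\right)} = \frac{2}{-3 - 5 \left(-5 + s\right)} = \frac{2}{-3 - \left(-25 + 5 s\right)} = \frac{2}{22 - 5 s}$)
$v{\left(a \right)} = \left(-2 + a\right) \left(\frac{1}{11} + a\right)$ ($v{\left(a \right)} = \left(a - 2\right) \left(a - \frac{2}{-22 + 5 \cdot 0}\right) = \left(-2 + a\right) \left(a - \frac{2}{-22 + 0}\right) = \left(-2 + a\right) \left(a - \frac{2}{-22}\right) = \left(-2 + a\right) \left(a - - \frac{1}{11}\right) = \left(-2 + a\right) \left(a + \frac{1}{11}\right) = \left(-2 + a\right) \left(\frac{1}{11} + a\right)$)
$- 6 v{\left(-2 \right)} = - 6 \left(- \frac{2}{11} + \left(-2\right)^{2} - - \frac{42}{11}\right) = - 6 \left(- \frac{2}{11} + 4 + \frac{42}{11}\right) = \left(-6\right) \frac{84}{11} = - \frac{504}{11}$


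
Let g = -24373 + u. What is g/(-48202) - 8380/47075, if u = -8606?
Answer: 32815819/64831690 ≈ 0.50617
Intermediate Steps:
g = -32979 (g = -24373 - 8606 = -32979)
g/(-48202) - 8380/47075 = -32979/(-48202) - 8380/47075 = -32979*(-1/48202) - 8380*1/47075 = 32979/48202 - 1676/9415 = 32815819/64831690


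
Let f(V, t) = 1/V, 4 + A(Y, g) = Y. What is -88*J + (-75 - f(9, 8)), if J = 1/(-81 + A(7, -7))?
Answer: -8656/117 ≈ -73.983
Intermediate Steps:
A(Y, g) = -4 + Y
J = -1/78 (J = 1/(-81 + (-4 + 7)) = 1/(-81 + 3) = 1/(-78) = -1/78 ≈ -0.012821)
-88*J + (-75 - f(9, 8)) = -88*(-1/78) + (-75 - 1/9) = 44/39 + (-75 - 1*⅑) = 44/39 + (-75 - ⅑) = 44/39 - 676/9 = -8656/117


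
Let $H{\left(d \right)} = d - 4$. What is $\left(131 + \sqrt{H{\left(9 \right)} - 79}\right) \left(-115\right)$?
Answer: $-15065 - 115 i \sqrt{74} \approx -15065.0 - 989.27 i$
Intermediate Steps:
$H{\left(d \right)} = -4 + d$ ($H{\left(d \right)} = d - 4 = -4 + d$)
$\left(131 + \sqrt{H{\left(9 \right)} - 79}\right) \left(-115\right) = \left(131 + \sqrt{\left(-4 + 9\right) - 79}\right) \left(-115\right) = \left(131 + \sqrt{5 - 79}\right) \left(-115\right) = \left(131 + \sqrt{-74}\right) \left(-115\right) = \left(131 + i \sqrt{74}\right) \left(-115\right) = -15065 - 115 i \sqrt{74}$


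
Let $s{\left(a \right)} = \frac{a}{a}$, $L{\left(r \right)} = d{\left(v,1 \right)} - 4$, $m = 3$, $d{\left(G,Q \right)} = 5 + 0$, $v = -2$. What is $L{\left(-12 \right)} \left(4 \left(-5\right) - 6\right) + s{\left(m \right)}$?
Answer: $-25$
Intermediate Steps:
$d{\left(G,Q \right)} = 5$
$L{\left(r \right)} = 1$ ($L{\left(r \right)} = 5 - 4 = 1$)
$s{\left(a \right)} = 1$
$L{\left(-12 \right)} \left(4 \left(-5\right) - 6\right) + s{\left(m \right)} = 1 \left(4 \left(-5\right) - 6\right) + 1 = 1 \left(-20 - 6\right) + 1 = 1 \left(-26\right) + 1 = -26 + 1 = -25$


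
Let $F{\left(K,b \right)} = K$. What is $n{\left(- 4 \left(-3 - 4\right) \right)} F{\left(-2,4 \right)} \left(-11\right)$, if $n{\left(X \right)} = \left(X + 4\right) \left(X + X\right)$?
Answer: $39424$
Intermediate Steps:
$n{\left(X \right)} = 2 X \left(4 + X\right)$ ($n{\left(X \right)} = \left(4 + X\right) 2 X = 2 X \left(4 + X\right)$)
$n{\left(- 4 \left(-3 - 4\right) \right)} F{\left(-2,4 \right)} \left(-11\right) = 2 \left(- 4 \left(-3 - 4\right)\right) \left(4 - 4 \left(-3 - 4\right)\right) \left(-2\right) \left(-11\right) = 2 \left(\left(-4\right) \left(-7\right)\right) \left(4 - -28\right) \left(-2\right) \left(-11\right) = 2 \cdot 28 \left(4 + 28\right) \left(-2\right) \left(-11\right) = 2 \cdot 28 \cdot 32 \left(-2\right) \left(-11\right) = 1792 \left(-2\right) \left(-11\right) = \left(-3584\right) \left(-11\right) = 39424$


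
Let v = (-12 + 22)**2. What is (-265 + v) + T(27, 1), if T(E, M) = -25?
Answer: -190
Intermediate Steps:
v = 100 (v = 10**2 = 100)
(-265 + v) + T(27, 1) = (-265 + 100) - 25 = -165 - 25 = -190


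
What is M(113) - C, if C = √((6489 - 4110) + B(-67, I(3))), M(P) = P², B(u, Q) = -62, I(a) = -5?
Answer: 12769 - √2317 ≈ 12721.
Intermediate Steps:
C = √2317 (C = √((6489 - 4110) - 62) = √(2379 - 62) = √2317 ≈ 48.135)
M(113) - C = 113² - √2317 = 12769 - √2317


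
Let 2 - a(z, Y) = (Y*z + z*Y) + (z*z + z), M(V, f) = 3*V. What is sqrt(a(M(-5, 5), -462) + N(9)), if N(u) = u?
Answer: I*sqrt(14059) ≈ 118.57*I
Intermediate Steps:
a(z, Y) = 2 - z - z**2 - 2*Y*z (a(z, Y) = 2 - ((Y*z + z*Y) + (z*z + z)) = 2 - ((Y*z + Y*z) + (z**2 + z)) = 2 - (2*Y*z + (z + z**2)) = 2 - (z + z**2 + 2*Y*z) = 2 + (-z - z**2 - 2*Y*z) = 2 - z - z**2 - 2*Y*z)
sqrt(a(M(-5, 5), -462) + N(9)) = sqrt((2 - 3*(-5) - (3*(-5))**2 - 2*(-462)*3*(-5)) + 9) = sqrt((2 - 1*(-15) - 1*(-15)**2 - 2*(-462)*(-15)) + 9) = sqrt((2 + 15 - 1*225 - 13860) + 9) = sqrt((2 + 15 - 225 - 13860) + 9) = sqrt(-14068 + 9) = sqrt(-14059) = I*sqrt(14059)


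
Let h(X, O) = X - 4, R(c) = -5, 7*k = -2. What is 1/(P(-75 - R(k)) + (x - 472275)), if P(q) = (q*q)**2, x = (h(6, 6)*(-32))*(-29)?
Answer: 1/23539581 ≈ 4.2482e-8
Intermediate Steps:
k = -2/7 (k = (1/7)*(-2) = -2/7 ≈ -0.28571)
h(X, O) = -4 + X
x = 1856 (x = ((-4 + 6)*(-32))*(-29) = (2*(-32))*(-29) = -64*(-29) = 1856)
P(q) = q**4 (P(q) = (q**2)**2 = q**4)
1/(P(-75 - R(k)) + (x - 472275)) = 1/((-75 - 1*(-5))**4 + (1856 - 472275)) = 1/((-75 + 5)**4 - 470419) = 1/((-70)**4 - 470419) = 1/(24010000 - 470419) = 1/23539581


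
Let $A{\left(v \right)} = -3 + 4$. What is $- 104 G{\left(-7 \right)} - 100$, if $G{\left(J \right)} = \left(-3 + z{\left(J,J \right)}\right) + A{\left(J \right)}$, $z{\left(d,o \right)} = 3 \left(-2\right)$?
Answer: $732$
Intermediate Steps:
$z{\left(d,o \right)} = -6$
$A{\left(v \right)} = 1$
$G{\left(J \right)} = -8$ ($G{\left(J \right)} = \left(-3 - 6\right) + 1 = -9 + 1 = -8$)
$- 104 G{\left(-7 \right)} - 100 = \left(-104\right) \left(-8\right) - 100 = 832 - 100 = 732$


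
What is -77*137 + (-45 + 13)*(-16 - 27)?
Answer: -9173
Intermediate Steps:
-77*137 + (-45 + 13)*(-16 - 27) = -10549 - 32*(-43) = -10549 + 1376 = -9173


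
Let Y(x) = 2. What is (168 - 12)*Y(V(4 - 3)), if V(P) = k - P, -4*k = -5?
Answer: 312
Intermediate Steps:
k = 5/4 (k = -¼*(-5) = 5/4 ≈ 1.2500)
V(P) = 5/4 - P
(168 - 12)*Y(V(4 - 3)) = (168 - 12)*2 = 156*2 = 312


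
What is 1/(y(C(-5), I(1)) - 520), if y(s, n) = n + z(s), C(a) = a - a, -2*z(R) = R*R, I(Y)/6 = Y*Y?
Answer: -1/514 ≈ -0.0019455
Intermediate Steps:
I(Y) = 6*Y² (I(Y) = 6*(Y*Y) = 6*Y²)
z(R) = -R²/2 (z(R) = -R*R/2 = -R²/2)
C(a) = 0
y(s, n) = n - s²/2
1/(y(C(-5), I(1)) - 520) = 1/((6*1² - ½*0²) - 520) = 1/((6*1 - ½*0) - 520) = 1/((6 + 0) - 520) = 1/(6 - 520) = 1/(-514) = -1/514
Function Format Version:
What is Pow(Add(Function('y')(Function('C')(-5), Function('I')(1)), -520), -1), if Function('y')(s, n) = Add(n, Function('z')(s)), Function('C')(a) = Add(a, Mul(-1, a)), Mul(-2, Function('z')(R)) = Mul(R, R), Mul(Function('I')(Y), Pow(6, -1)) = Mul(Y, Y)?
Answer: Rational(-1, 514) ≈ -0.0019455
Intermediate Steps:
Function('I')(Y) = Mul(6, Pow(Y, 2)) (Function('I')(Y) = Mul(6, Mul(Y, Y)) = Mul(6, Pow(Y, 2)))
Function('z')(R) = Mul(Rational(-1, 2), Pow(R, 2)) (Function('z')(R) = Mul(Rational(-1, 2), Mul(R, R)) = Mul(Rational(-1, 2), Pow(R, 2)))
Function('C')(a) = 0
Function('y')(s, n) = Add(n, Mul(Rational(-1, 2), Pow(s, 2)))
Pow(Add(Function('y')(Function('C')(-5), Function('I')(1)), -520), -1) = Pow(Add(Add(Mul(6, Pow(1, 2)), Mul(Rational(-1, 2), Pow(0, 2))), -520), -1) = Pow(Add(Add(Mul(6, 1), Mul(Rational(-1, 2), 0)), -520), -1) = Pow(Add(Add(6, 0), -520), -1) = Pow(Add(6, -520), -1) = Pow(-514, -1) = Rational(-1, 514)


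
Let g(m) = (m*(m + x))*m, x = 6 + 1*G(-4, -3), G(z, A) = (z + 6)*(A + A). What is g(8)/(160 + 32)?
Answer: ⅔ ≈ 0.66667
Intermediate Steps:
G(z, A) = 2*A*(6 + z) (G(z, A) = (6 + z)*(2*A) = 2*A*(6 + z))
x = -6 (x = 6 + 1*(2*(-3)*(6 - 4)) = 6 + 1*(2*(-3)*2) = 6 + 1*(-12) = 6 - 12 = -6)
g(m) = m²*(-6 + m) (g(m) = (m*(m - 6))*m = (m*(-6 + m))*m = m²*(-6 + m))
g(8)/(160 + 32) = (8²*(-6 + 8))/(160 + 32) = (64*2)/192 = (1/192)*128 = ⅔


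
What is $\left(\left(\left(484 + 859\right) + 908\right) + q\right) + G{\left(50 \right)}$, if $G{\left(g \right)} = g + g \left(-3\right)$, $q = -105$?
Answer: $2046$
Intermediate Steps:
$G{\left(g \right)} = - 2 g$ ($G{\left(g \right)} = g - 3 g = - 2 g$)
$\left(\left(\left(484 + 859\right) + 908\right) + q\right) + G{\left(50 \right)} = \left(\left(\left(484 + 859\right) + 908\right) - 105\right) - 100 = \left(\left(1343 + 908\right) - 105\right) - 100 = \left(2251 - 105\right) - 100 = 2146 - 100 = 2046$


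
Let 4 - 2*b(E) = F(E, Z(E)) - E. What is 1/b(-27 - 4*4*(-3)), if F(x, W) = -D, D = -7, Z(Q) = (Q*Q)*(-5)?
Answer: ⅑ ≈ 0.11111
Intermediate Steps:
Z(Q) = -5*Q² (Z(Q) = Q²*(-5) = -5*Q²)
F(x, W) = 7 (F(x, W) = -1*(-7) = 7)
b(E) = -3/2 + E/2 (b(E) = 2 - (7 - E)/2 = 2 + (-7/2 + E/2) = -3/2 + E/2)
1/b(-27 - 4*4*(-3)) = 1/(-3/2 + (-27 - 4*4*(-3))/2) = 1/(-3/2 + (-27 - 16*(-3))/2) = 1/(-3/2 + (-27 + 48)/2) = 1/(-3/2 + (½)*21) = 1/(-3/2 + 21/2) = 1/9 = ⅑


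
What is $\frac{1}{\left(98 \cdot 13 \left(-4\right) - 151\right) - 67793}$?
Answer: $- \frac{1}{73040} \approx -1.3691 \cdot 10^{-5}$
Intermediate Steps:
$\frac{1}{\left(98 \cdot 13 \left(-4\right) - 151\right) - 67793} = \frac{1}{\left(98 \left(-52\right) - 151\right) - 67793} = \frac{1}{\left(-5096 - 151\right) - 67793} = \frac{1}{-5247 - 67793} = \frac{1}{-73040} = - \frac{1}{73040}$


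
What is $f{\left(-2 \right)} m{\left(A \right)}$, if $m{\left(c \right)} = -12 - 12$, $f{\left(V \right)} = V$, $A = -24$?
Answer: $48$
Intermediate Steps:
$m{\left(c \right)} = -24$ ($m{\left(c \right)} = -12 - 12 = -24$)
$f{\left(-2 \right)} m{\left(A \right)} = \left(-2\right) \left(-24\right) = 48$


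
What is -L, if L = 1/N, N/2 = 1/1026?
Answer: -513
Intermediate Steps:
N = 1/513 (N = 2/1026 = 2*(1/1026) = 1/513 ≈ 0.0019493)
L = 513 (L = 1/(1/513) = 513)
-L = -1*513 = -513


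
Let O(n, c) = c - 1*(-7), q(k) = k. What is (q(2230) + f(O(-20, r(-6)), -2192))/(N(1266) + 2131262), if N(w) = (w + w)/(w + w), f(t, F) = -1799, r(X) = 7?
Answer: 431/2131263 ≈ 0.00020223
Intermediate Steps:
O(n, c) = 7 + c (O(n, c) = c + 7 = 7 + c)
N(w) = 1 (N(w) = (2*w)/((2*w)) = (2*w)*(1/(2*w)) = 1)
(q(2230) + f(O(-20, r(-6)), -2192))/(N(1266) + 2131262) = (2230 - 1799)/(1 + 2131262) = 431/2131263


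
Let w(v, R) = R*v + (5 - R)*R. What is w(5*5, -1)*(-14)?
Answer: 434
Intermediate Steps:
w(v, R) = R*v + R*(5 - R)
w(5*5, -1)*(-14) = -(5 + 5*5 - 1*(-1))*(-14) = -(5 + 25 + 1)*(-14) = -1*31*(-14) = -31*(-14) = 434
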